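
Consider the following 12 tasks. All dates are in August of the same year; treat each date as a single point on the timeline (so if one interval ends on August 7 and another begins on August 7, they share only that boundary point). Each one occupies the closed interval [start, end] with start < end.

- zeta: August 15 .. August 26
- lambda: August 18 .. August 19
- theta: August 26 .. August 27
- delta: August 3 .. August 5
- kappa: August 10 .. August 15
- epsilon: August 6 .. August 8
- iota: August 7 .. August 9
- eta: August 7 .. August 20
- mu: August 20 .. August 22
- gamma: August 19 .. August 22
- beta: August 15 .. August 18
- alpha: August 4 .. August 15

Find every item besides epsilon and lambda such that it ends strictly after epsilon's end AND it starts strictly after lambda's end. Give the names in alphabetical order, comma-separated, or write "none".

mu, theta

Conditions: its end is strictly after epsilon's end (X.end > August 8) AND its start is strictly after lambda's end (X.start > August 19).
alpha: end August 15 > August 8? ✓; start August 4 > August 19? ✗ → no.
beta: end August 18 > August 8? ✓; start August 15 > August 19? ✗ → no.
delta: end August 5 > August 8? ✗; start August 3 > August 19? ✗ → no.
eta: end August 20 > August 8? ✓; start August 7 > August 19? ✗ → no.
gamma: end August 22 > August 8? ✓; start August 19 > August 19? ✗ → no.
iota: end August 9 > August 8? ✓; start August 7 > August 19? ✗ → no.
kappa: end August 15 > August 8? ✓; start August 10 > August 19? ✗ → no.
mu: end August 22 > August 8? ✓; start August 20 > August 19? ✓ → yes.
theta: end August 27 > August 8? ✓; start August 26 > August 19? ✓ → yes.
zeta: end August 26 > August 8? ✓; start August 15 > August 19? ✗ → no.
Result: mu, theta.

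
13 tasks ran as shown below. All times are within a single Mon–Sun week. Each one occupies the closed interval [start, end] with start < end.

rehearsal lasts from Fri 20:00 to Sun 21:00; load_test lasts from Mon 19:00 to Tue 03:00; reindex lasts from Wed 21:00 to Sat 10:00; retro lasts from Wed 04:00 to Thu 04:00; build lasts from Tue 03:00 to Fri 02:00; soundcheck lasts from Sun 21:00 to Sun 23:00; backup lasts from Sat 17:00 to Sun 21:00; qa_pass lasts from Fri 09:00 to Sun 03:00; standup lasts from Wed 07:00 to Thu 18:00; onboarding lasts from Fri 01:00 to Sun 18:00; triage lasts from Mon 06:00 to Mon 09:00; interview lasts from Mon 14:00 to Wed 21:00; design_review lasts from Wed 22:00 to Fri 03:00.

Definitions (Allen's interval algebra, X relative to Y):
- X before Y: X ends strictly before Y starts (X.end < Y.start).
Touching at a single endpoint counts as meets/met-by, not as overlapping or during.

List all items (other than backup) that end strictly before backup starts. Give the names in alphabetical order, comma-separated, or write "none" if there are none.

Target backup = [Sat 17:00, Sun 21:00].
build [Tue 03:00, Fri 02:00] → before → yes.
design_review [Wed 22:00, Fri 03:00] → before → yes.
interview [Mon 14:00, Wed 21:00] → before → yes.
load_test [Mon 19:00, Tue 03:00] → before → yes.
onboarding [Fri 01:00, Sun 18:00] → overlaps → no.
qa_pass [Fri 09:00, Sun 03:00] → overlaps → no.
rehearsal [Fri 20:00, Sun 21:00] → finished-by → no.
reindex [Wed 21:00, Sat 10:00] → before → yes.
retro [Wed 04:00, Thu 04:00] → before → yes.
soundcheck [Sun 21:00, Sun 23:00] → met-by → no.
standup [Wed 07:00, Thu 18:00] → before → yes.
triage [Mon 06:00, Mon 09:00] → before → yes.
Result: build, design_review, interview, load_test, reindex, retro, standup, triage.

build, design_review, interview, load_test, reindex, retro, standup, triage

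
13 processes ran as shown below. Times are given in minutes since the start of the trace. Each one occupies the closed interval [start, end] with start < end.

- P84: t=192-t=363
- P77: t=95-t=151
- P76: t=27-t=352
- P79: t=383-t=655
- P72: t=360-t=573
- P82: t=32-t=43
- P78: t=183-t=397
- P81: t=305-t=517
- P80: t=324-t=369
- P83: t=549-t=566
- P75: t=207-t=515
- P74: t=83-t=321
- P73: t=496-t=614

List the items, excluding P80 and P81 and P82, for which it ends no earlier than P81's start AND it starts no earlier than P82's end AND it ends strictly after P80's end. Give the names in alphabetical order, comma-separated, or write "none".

P72, P73, P75, P78, P79, P83

Conditions: its end is no earlier than P81's start (X.end >= t=305) AND its start is no earlier than P82's end (X.start >= t=43) AND its end is strictly after P80's end (X.end > t=369).
P72: end t=573 >= t=305? ✓; start t=360 >= t=43? ✓; end t=573 > t=369? ✓ → yes.
P73: end t=614 >= t=305? ✓; start t=496 >= t=43? ✓; end t=614 > t=369? ✓ → yes.
P74: end t=321 >= t=305? ✓; start t=83 >= t=43? ✓; end t=321 > t=369? ✗ → no.
P75: end t=515 >= t=305? ✓; start t=207 >= t=43? ✓; end t=515 > t=369? ✓ → yes.
P76: end t=352 >= t=305? ✓; start t=27 >= t=43? ✗; end t=352 > t=369? ✗ → no.
P77: end t=151 >= t=305? ✗; start t=95 >= t=43? ✓; end t=151 > t=369? ✗ → no.
P78: end t=397 >= t=305? ✓; start t=183 >= t=43? ✓; end t=397 > t=369? ✓ → yes.
P79: end t=655 >= t=305? ✓; start t=383 >= t=43? ✓; end t=655 > t=369? ✓ → yes.
P83: end t=566 >= t=305? ✓; start t=549 >= t=43? ✓; end t=566 > t=369? ✓ → yes.
P84: end t=363 >= t=305? ✓; start t=192 >= t=43? ✓; end t=363 > t=369? ✗ → no.
Result: P72, P73, P75, P78, P79, P83.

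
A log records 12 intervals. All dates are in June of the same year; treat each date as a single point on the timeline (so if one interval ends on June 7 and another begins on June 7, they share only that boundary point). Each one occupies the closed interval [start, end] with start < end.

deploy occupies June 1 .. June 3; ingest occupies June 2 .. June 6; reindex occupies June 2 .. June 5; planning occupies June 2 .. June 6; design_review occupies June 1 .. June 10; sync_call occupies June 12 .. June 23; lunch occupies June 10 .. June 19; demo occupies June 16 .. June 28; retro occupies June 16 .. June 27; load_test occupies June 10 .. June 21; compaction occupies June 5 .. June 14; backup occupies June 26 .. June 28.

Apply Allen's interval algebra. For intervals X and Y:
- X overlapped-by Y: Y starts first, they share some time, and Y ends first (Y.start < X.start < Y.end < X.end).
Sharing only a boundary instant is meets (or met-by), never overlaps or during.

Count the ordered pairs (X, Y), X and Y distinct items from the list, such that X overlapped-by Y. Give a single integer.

Checking all 132 ordered pairs for relation 'overlapped-by'; matching pairs in alphabetical order:
(backup, retro): backup overlapped-by retro ✓
(compaction, design_review): compaction overlapped-by design_review ✓
(compaction, ingest): compaction overlapped-by ingest ✓
(compaction, planning): compaction overlapped-by planning ✓
(demo, load_test): demo overlapped-by load_test ✓
(demo, lunch): demo overlapped-by lunch ✓
(demo, sync_call): demo overlapped-by sync_call ✓
(ingest, deploy): ingest overlapped-by deploy ✓
(load_test, compaction): load_test overlapped-by compaction ✓
(lunch, compaction): lunch overlapped-by compaction ✓
(planning, deploy): planning overlapped-by deploy ✓
(reindex, deploy): reindex overlapped-by deploy ✓
(retro, load_test): retro overlapped-by load_test ✓
(retro, lunch): retro overlapped-by lunch ✓
(retro, sync_call): retro overlapped-by sync_call ✓
(sync_call, compaction): sync_call overlapped-by compaction ✓
(sync_call, load_test): sync_call overlapped-by load_test ✓
(sync_call, lunch): sync_call overlapped-by lunch ✓
Count: 18.

18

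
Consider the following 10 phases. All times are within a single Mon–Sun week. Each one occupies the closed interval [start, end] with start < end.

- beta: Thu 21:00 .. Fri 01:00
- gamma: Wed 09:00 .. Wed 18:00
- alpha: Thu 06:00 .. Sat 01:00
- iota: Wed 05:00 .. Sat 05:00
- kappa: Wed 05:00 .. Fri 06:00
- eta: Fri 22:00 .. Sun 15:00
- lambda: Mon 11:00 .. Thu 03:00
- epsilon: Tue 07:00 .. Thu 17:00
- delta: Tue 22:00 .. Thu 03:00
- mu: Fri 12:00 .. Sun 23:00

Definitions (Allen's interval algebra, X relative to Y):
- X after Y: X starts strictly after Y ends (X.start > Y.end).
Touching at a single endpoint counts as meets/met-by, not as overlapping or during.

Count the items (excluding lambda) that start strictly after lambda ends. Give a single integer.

Target lambda = [Mon 11:00, Thu 03:00].
alpha [Thu 06:00, Sat 01:00] → after → counts.
beta [Thu 21:00, Fri 01:00] → after → counts.
delta [Tue 22:00, Thu 03:00] → finishes → no.
epsilon [Tue 07:00, Thu 17:00] → overlapped-by → no.
eta [Fri 22:00, Sun 15:00] → after → counts.
gamma [Wed 09:00, Wed 18:00] → during → no.
iota [Wed 05:00, Sat 05:00] → overlapped-by → no.
kappa [Wed 05:00, Fri 06:00] → overlapped-by → no.
mu [Fri 12:00, Sun 23:00] → after → counts.
Total: 4.

4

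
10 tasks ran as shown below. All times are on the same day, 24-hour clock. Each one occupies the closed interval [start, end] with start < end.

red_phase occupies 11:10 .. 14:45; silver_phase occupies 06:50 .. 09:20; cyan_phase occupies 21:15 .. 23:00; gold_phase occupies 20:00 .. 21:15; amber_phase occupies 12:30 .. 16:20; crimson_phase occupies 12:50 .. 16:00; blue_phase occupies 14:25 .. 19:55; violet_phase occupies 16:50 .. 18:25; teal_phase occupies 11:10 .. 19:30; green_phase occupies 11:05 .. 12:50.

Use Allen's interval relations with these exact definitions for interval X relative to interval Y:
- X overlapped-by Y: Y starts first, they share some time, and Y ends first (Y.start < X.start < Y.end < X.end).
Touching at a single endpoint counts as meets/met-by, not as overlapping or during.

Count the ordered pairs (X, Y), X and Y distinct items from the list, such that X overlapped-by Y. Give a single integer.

Checking all 90 ordered pairs for relation 'overlapped-by'; matching pairs in alphabetical order:
(amber_phase, green_phase): amber_phase overlapped-by green_phase ✓
(amber_phase, red_phase): amber_phase overlapped-by red_phase ✓
(blue_phase, amber_phase): blue_phase overlapped-by amber_phase ✓
(blue_phase, crimson_phase): blue_phase overlapped-by crimson_phase ✓
(blue_phase, red_phase): blue_phase overlapped-by red_phase ✓
(blue_phase, teal_phase): blue_phase overlapped-by teal_phase ✓
(crimson_phase, red_phase): crimson_phase overlapped-by red_phase ✓
(red_phase, green_phase): red_phase overlapped-by green_phase ✓
(teal_phase, green_phase): teal_phase overlapped-by green_phase ✓
Count: 9.

9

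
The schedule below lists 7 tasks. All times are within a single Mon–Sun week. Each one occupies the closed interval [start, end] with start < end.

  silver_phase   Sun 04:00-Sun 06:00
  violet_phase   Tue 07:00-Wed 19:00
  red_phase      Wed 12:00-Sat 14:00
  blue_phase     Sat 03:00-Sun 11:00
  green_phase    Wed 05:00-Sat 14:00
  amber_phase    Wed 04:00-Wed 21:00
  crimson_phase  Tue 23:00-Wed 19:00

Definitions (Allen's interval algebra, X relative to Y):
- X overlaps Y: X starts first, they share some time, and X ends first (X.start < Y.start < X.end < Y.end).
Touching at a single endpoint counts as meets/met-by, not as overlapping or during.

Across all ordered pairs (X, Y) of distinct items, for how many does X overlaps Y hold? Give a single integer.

Checking all 42 ordered pairs for relation 'overlaps'; matching pairs in alphabetical order:
(amber_phase, green_phase): amber_phase overlaps green_phase ✓
(amber_phase, red_phase): amber_phase overlaps red_phase ✓
(crimson_phase, amber_phase): crimson_phase overlaps amber_phase ✓
(crimson_phase, green_phase): crimson_phase overlaps green_phase ✓
(crimson_phase, red_phase): crimson_phase overlaps red_phase ✓
(green_phase, blue_phase): green_phase overlaps blue_phase ✓
(red_phase, blue_phase): red_phase overlaps blue_phase ✓
(violet_phase, amber_phase): violet_phase overlaps amber_phase ✓
(violet_phase, green_phase): violet_phase overlaps green_phase ✓
(violet_phase, red_phase): violet_phase overlaps red_phase ✓
Count: 10.

10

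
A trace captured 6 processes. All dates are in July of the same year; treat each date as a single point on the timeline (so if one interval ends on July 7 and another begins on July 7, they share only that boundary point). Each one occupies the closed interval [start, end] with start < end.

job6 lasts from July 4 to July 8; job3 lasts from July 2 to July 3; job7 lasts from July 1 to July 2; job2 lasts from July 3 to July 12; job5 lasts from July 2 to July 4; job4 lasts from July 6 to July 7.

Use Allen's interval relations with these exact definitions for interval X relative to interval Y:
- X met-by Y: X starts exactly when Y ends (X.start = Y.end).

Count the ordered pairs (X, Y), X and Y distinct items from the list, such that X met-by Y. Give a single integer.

4

Checking all 30 ordered pairs for relation 'met-by'; matching pairs in alphabetical order:
(job2, job3): job2 met-by job3 ✓
(job3, job7): job3 met-by job7 ✓
(job5, job7): job5 met-by job7 ✓
(job6, job5): job6 met-by job5 ✓
Count: 4.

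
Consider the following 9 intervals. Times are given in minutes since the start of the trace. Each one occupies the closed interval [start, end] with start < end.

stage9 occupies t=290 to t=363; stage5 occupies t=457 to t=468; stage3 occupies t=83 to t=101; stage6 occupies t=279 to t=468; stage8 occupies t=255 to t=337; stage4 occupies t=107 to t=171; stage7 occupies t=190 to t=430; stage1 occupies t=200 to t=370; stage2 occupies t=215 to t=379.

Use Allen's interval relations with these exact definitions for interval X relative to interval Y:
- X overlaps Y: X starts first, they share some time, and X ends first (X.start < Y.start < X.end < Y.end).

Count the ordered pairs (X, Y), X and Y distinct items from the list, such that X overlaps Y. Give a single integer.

6

Checking all 72 ordered pairs for relation 'overlaps'; matching pairs in alphabetical order:
(stage1, stage2): stage1 overlaps stage2 ✓
(stage1, stage6): stage1 overlaps stage6 ✓
(stage2, stage6): stage2 overlaps stage6 ✓
(stage7, stage6): stage7 overlaps stage6 ✓
(stage8, stage6): stage8 overlaps stage6 ✓
(stage8, stage9): stage8 overlaps stage9 ✓
Count: 6.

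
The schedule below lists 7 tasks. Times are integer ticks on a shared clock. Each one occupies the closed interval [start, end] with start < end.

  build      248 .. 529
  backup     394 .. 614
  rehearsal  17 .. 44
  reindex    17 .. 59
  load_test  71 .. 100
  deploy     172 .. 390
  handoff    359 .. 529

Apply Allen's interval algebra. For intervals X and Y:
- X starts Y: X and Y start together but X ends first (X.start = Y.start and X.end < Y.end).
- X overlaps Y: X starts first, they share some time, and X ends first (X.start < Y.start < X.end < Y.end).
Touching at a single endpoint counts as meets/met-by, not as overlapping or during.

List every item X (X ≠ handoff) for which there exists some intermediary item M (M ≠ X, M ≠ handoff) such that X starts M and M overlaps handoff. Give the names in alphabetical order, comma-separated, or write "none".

Target handoff = [359, 529].
Intermediaries M with M overlaps handoff: deploy.
Via deploy — items with X starts deploy: none.
Union: none.

none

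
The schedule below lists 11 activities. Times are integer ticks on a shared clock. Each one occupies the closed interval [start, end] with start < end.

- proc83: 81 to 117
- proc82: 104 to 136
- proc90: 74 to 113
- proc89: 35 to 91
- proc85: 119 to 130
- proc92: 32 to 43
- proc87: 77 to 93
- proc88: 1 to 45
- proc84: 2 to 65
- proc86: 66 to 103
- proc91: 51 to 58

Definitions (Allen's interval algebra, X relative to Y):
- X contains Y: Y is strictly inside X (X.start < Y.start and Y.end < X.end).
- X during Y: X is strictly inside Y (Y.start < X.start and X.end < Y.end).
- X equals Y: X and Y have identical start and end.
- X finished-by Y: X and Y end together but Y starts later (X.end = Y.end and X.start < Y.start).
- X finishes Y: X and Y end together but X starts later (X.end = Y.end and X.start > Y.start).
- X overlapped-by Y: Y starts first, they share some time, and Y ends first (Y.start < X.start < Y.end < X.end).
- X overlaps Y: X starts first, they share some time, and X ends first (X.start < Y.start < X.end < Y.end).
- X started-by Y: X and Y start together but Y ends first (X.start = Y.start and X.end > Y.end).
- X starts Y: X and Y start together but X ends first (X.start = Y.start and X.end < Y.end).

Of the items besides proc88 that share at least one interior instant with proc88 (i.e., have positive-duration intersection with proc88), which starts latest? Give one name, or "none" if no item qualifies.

Target proc88 = [1, 45].
proc82 [104, 136] → after → excluded.
proc83 [81, 117] → after → excluded.
proc84 [2, 65] → overlapped-by → candidate.
proc85 [119, 130] → after → excluded.
proc86 [66, 103] → after → excluded.
proc87 [77, 93] → after → excluded.
proc89 [35, 91] → overlapped-by → candidate.
proc90 [74, 113] → after → excluded.
proc91 [51, 58] → after → excluded.
proc92 [32, 43] → during → candidate.
Among candidates, latest start is 35 → proc89.

proc89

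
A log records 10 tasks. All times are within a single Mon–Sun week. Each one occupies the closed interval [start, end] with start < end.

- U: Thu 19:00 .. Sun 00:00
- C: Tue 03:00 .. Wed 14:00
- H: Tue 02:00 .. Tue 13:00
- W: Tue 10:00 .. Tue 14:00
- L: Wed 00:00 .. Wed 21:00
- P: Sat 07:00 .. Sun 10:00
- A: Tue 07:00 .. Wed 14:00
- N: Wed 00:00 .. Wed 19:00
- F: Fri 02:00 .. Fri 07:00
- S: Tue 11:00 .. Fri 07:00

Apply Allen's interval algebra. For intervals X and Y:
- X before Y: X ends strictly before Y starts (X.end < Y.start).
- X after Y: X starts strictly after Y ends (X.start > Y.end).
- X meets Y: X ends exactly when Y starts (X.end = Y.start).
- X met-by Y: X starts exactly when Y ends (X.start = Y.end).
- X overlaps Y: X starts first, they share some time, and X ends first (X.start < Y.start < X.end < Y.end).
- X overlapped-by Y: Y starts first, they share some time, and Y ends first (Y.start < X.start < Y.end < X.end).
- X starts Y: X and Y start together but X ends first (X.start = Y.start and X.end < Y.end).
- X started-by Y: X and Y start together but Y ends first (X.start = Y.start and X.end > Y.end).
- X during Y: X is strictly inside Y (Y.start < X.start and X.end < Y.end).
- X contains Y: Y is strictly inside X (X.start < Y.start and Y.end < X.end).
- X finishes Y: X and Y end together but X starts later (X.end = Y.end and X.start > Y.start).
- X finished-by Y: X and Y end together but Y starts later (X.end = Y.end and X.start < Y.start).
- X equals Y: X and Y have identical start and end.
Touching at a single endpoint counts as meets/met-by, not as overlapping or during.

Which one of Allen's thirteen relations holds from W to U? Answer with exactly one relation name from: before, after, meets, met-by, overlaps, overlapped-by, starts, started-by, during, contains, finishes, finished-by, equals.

before

W = [Tue 10:00, Tue 14:00]; U = [Thu 19:00, Sun 00:00].
Compare endpoints: W.start < U.start, W.start < U.end, W.end < U.start, W.end < U.end.
That pattern is 'before'.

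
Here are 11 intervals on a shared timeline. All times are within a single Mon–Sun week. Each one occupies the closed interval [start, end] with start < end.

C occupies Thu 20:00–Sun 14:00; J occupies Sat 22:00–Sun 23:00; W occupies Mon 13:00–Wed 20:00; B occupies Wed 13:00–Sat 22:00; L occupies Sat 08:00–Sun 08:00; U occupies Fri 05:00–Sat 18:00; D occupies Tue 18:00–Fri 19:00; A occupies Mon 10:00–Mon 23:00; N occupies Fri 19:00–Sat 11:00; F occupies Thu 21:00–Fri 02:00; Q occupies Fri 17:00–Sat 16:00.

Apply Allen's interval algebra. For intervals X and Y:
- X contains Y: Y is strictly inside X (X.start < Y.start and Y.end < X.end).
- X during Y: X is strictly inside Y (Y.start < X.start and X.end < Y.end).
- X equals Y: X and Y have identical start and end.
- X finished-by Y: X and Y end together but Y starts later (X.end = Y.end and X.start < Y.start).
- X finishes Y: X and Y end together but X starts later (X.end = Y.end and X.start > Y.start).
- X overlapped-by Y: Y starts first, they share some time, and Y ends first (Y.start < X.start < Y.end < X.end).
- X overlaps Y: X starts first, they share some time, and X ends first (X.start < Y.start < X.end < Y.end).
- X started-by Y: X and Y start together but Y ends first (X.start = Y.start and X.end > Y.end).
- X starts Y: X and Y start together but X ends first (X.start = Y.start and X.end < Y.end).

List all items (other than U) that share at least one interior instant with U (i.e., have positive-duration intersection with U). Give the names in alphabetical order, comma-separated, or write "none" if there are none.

Target U = [Fri 05:00, Sat 18:00].
A [Mon 10:00, Mon 23:00] → before → no.
B [Wed 13:00, Sat 22:00] → contains → yes.
C [Thu 20:00, Sun 14:00] → contains → yes.
D [Tue 18:00, Fri 19:00] → overlaps → yes.
F [Thu 21:00, Fri 02:00] → before → no.
J [Sat 22:00, Sun 23:00] → after → no.
L [Sat 08:00, Sun 08:00] → overlapped-by → yes.
N [Fri 19:00, Sat 11:00] → during → yes.
Q [Fri 17:00, Sat 16:00] → during → yes.
W [Mon 13:00, Wed 20:00] → before → no.
Result: B, C, D, L, N, Q.

B, C, D, L, N, Q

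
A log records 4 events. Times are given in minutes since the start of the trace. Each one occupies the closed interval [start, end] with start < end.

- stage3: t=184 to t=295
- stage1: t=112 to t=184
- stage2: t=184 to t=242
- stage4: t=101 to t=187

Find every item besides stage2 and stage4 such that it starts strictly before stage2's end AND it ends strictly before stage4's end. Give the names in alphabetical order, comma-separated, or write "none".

stage1

Conditions: its start is strictly before stage2's end (X.start < t=242) AND its end is strictly before stage4's end (X.end < t=187).
stage1: start t=112 < t=242? ✓; end t=184 < t=187? ✓ → yes.
stage3: start t=184 < t=242? ✓; end t=295 < t=187? ✗ → no.
Result: stage1.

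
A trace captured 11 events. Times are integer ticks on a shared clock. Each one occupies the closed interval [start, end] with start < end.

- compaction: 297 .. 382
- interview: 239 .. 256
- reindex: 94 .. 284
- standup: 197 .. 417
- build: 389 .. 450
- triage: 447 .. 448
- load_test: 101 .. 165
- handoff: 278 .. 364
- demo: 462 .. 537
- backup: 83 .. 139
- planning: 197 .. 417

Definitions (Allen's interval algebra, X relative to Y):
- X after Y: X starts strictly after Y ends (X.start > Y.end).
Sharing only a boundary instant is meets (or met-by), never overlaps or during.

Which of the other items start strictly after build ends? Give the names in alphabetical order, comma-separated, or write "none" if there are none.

demo

Target build = [389, 450].
backup [83, 139] → before → no.
compaction [297, 382] → before → no.
demo [462, 537] → after → yes.
handoff [278, 364] → before → no.
interview [239, 256] → before → no.
load_test [101, 165] → before → no.
planning [197, 417] → overlaps → no.
reindex [94, 284] → before → no.
standup [197, 417] → overlaps → no.
triage [447, 448] → during → no.
Result: demo.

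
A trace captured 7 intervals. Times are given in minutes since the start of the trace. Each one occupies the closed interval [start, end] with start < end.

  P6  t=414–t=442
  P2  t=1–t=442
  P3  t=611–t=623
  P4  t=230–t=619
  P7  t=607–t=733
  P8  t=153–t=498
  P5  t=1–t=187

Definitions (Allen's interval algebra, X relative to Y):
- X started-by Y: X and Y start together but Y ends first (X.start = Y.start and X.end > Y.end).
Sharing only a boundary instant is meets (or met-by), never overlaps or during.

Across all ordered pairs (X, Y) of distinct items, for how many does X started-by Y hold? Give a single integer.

Checking all 42 ordered pairs for relation 'started-by'; matching pairs in alphabetical order:
(P2, P5): P2 started-by P5 ✓
Count: 1.

1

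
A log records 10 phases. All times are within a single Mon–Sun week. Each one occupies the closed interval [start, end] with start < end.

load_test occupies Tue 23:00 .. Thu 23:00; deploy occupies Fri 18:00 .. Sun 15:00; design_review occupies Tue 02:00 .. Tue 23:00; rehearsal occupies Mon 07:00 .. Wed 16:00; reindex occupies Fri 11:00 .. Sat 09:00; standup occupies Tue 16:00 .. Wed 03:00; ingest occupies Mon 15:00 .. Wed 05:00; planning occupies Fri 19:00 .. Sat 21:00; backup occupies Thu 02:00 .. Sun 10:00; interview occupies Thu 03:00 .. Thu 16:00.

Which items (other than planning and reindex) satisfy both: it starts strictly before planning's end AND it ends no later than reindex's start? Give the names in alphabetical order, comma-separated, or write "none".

Conditions: its start is strictly before planning's end (X.start < Sat 21:00) AND its end is no later than reindex's start (X.end <= Fri 11:00).
backup: start Thu 02:00 < Sat 21:00? ✓; end Sun 10:00 <= Fri 11:00? ✗ → no.
deploy: start Fri 18:00 < Sat 21:00? ✓; end Sun 15:00 <= Fri 11:00? ✗ → no.
design_review: start Tue 02:00 < Sat 21:00? ✓; end Tue 23:00 <= Fri 11:00? ✓ → yes.
ingest: start Mon 15:00 < Sat 21:00? ✓; end Wed 05:00 <= Fri 11:00? ✓ → yes.
interview: start Thu 03:00 < Sat 21:00? ✓; end Thu 16:00 <= Fri 11:00? ✓ → yes.
load_test: start Tue 23:00 < Sat 21:00? ✓; end Thu 23:00 <= Fri 11:00? ✓ → yes.
rehearsal: start Mon 07:00 < Sat 21:00? ✓; end Wed 16:00 <= Fri 11:00? ✓ → yes.
standup: start Tue 16:00 < Sat 21:00? ✓; end Wed 03:00 <= Fri 11:00? ✓ → yes.
Result: design_review, ingest, interview, load_test, rehearsal, standup.

design_review, ingest, interview, load_test, rehearsal, standup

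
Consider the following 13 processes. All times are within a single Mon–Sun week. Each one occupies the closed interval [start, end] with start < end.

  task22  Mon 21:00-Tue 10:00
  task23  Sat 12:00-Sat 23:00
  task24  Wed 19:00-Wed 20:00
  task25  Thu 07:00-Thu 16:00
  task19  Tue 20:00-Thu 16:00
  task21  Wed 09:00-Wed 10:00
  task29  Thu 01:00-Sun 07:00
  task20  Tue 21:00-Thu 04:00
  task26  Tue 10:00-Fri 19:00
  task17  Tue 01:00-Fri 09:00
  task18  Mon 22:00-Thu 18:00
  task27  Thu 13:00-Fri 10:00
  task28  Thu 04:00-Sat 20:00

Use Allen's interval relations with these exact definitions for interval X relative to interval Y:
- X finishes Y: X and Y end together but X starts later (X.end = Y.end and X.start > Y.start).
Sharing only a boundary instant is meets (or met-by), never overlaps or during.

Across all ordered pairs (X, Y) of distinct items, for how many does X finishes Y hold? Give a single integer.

Checking all 156 ordered pairs for relation 'finishes'; matching pairs in alphabetical order:
(task25, task19): task25 finishes task19 ✓
Count: 1.

1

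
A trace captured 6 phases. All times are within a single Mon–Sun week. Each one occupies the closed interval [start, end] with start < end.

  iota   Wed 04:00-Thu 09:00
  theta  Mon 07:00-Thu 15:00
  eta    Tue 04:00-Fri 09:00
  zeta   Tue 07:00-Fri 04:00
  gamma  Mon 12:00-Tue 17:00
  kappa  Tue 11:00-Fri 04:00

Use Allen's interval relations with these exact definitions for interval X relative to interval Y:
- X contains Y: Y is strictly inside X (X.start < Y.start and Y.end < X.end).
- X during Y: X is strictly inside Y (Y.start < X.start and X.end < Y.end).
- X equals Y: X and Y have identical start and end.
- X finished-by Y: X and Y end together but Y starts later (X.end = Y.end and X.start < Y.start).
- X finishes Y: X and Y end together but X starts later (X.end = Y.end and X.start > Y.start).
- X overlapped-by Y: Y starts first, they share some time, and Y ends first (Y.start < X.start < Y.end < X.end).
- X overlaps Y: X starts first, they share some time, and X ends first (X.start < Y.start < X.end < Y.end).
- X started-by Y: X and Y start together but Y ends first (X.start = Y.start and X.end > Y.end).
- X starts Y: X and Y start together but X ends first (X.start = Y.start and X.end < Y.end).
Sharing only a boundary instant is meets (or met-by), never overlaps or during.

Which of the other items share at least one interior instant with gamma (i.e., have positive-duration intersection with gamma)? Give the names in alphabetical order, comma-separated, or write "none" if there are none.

eta, kappa, theta, zeta

Target gamma = [Mon 12:00, Tue 17:00].
eta [Tue 04:00, Fri 09:00] → overlapped-by → yes.
iota [Wed 04:00, Thu 09:00] → after → no.
kappa [Tue 11:00, Fri 04:00] → overlapped-by → yes.
theta [Mon 07:00, Thu 15:00] → contains → yes.
zeta [Tue 07:00, Fri 04:00] → overlapped-by → yes.
Result: eta, kappa, theta, zeta.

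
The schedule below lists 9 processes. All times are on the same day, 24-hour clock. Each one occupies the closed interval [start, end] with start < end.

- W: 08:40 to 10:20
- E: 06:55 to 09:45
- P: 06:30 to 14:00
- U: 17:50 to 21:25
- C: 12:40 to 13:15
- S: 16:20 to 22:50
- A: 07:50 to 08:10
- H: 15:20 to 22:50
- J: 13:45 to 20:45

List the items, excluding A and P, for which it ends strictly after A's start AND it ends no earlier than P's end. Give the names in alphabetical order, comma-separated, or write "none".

H, J, S, U

Conditions: its end is strictly after A's start (X.end > 07:50) AND its end is no earlier than P's end (X.end >= 14:00).
C: end 13:15 > 07:50? ✓; end 13:15 >= 14:00? ✗ → no.
E: end 09:45 > 07:50? ✓; end 09:45 >= 14:00? ✗ → no.
H: end 22:50 > 07:50? ✓; end 22:50 >= 14:00? ✓ → yes.
J: end 20:45 > 07:50? ✓; end 20:45 >= 14:00? ✓ → yes.
S: end 22:50 > 07:50? ✓; end 22:50 >= 14:00? ✓ → yes.
U: end 21:25 > 07:50? ✓; end 21:25 >= 14:00? ✓ → yes.
W: end 10:20 > 07:50? ✓; end 10:20 >= 14:00? ✗ → no.
Result: H, J, S, U.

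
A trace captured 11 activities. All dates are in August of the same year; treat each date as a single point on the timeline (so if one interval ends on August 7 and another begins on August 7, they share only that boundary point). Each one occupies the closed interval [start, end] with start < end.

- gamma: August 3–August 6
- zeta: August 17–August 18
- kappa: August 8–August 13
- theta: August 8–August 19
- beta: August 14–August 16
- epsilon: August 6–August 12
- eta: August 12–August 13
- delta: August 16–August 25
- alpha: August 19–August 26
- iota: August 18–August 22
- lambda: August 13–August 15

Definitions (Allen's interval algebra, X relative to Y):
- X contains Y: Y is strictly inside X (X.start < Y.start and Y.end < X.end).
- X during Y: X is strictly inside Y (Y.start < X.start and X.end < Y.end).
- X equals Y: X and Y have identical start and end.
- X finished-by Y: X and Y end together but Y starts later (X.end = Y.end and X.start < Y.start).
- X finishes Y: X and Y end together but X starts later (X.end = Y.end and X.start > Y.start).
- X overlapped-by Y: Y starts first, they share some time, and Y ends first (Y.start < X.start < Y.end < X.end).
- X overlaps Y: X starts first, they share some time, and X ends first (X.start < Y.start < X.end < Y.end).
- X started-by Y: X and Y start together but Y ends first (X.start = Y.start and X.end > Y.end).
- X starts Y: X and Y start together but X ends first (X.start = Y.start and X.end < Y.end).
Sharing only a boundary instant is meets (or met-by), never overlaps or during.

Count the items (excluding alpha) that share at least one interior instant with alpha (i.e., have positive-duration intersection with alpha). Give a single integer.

2

Target alpha = [August 19, August 26].
beta [August 14, August 16] → before → no.
delta [August 16, August 25] → overlaps → counts.
epsilon [August 6, August 12] → before → no.
eta [August 12, August 13] → before → no.
gamma [August 3, August 6] → before → no.
iota [August 18, August 22] → overlaps → counts.
kappa [August 8, August 13] → before → no.
lambda [August 13, August 15] → before → no.
theta [August 8, August 19] → meets → no.
zeta [August 17, August 18] → before → no.
Total: 2.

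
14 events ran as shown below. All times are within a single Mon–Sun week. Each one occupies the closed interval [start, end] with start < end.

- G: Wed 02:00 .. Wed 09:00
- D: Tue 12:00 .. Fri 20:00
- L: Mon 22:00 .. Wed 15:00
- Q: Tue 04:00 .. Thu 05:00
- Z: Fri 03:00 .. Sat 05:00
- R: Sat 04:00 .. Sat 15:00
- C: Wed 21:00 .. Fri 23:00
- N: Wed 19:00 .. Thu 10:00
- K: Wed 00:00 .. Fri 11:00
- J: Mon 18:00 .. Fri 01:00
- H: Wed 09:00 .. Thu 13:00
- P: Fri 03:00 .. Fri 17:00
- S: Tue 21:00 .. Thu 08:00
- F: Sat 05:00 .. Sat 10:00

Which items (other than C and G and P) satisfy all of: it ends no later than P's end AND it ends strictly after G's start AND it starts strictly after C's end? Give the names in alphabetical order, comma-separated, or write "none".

none

Conditions: its end is no later than P's end (X.end <= Fri 17:00) AND its end is strictly after G's start (X.end > Wed 02:00) AND its start is strictly after C's end (X.start > Fri 23:00).
D: end Fri 20:00 <= Fri 17:00? ✗; end Fri 20:00 > Wed 02:00? ✓; start Tue 12:00 > Fri 23:00? ✗ → no.
F: end Sat 10:00 <= Fri 17:00? ✗; end Sat 10:00 > Wed 02:00? ✓; start Sat 05:00 > Fri 23:00? ✓ → no.
H: end Thu 13:00 <= Fri 17:00? ✓; end Thu 13:00 > Wed 02:00? ✓; start Wed 09:00 > Fri 23:00? ✗ → no.
J: end Fri 01:00 <= Fri 17:00? ✓; end Fri 01:00 > Wed 02:00? ✓; start Mon 18:00 > Fri 23:00? ✗ → no.
K: end Fri 11:00 <= Fri 17:00? ✓; end Fri 11:00 > Wed 02:00? ✓; start Wed 00:00 > Fri 23:00? ✗ → no.
L: end Wed 15:00 <= Fri 17:00? ✓; end Wed 15:00 > Wed 02:00? ✓; start Mon 22:00 > Fri 23:00? ✗ → no.
N: end Thu 10:00 <= Fri 17:00? ✓; end Thu 10:00 > Wed 02:00? ✓; start Wed 19:00 > Fri 23:00? ✗ → no.
Q: end Thu 05:00 <= Fri 17:00? ✓; end Thu 05:00 > Wed 02:00? ✓; start Tue 04:00 > Fri 23:00? ✗ → no.
R: end Sat 15:00 <= Fri 17:00? ✗; end Sat 15:00 > Wed 02:00? ✓; start Sat 04:00 > Fri 23:00? ✓ → no.
S: end Thu 08:00 <= Fri 17:00? ✓; end Thu 08:00 > Wed 02:00? ✓; start Tue 21:00 > Fri 23:00? ✗ → no.
Z: end Sat 05:00 <= Fri 17:00? ✗; end Sat 05:00 > Wed 02:00? ✓; start Fri 03:00 > Fri 23:00? ✗ → no.
Result: none.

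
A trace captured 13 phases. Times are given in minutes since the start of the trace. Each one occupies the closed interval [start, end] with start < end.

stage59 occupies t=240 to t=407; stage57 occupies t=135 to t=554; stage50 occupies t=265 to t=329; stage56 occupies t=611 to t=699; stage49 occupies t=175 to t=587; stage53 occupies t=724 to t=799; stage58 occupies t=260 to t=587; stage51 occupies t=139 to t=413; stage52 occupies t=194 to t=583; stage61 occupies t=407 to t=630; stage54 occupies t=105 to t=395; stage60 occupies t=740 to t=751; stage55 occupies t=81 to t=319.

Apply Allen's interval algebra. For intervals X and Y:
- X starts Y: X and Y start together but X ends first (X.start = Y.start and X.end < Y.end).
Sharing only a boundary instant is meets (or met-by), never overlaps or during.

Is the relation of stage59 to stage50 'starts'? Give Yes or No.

No

stage59 = [t=240, t=407], stage50 = [t=265, t=329].
Actual relation of stage59 to stage50: contains.
Asked whether 'starts' holds → No.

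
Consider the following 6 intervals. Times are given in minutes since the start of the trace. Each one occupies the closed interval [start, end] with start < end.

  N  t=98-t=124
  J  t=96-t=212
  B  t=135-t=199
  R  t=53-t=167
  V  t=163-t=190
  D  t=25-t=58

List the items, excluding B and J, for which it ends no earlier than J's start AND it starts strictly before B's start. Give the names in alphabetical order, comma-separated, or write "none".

N, R

Conditions: its end is no earlier than J's start (X.end >= t=96) AND its start is strictly before B's start (X.start < t=135).
D: end t=58 >= t=96? ✗; start t=25 < t=135? ✓ → no.
N: end t=124 >= t=96? ✓; start t=98 < t=135? ✓ → yes.
R: end t=167 >= t=96? ✓; start t=53 < t=135? ✓ → yes.
V: end t=190 >= t=96? ✓; start t=163 < t=135? ✗ → no.
Result: N, R.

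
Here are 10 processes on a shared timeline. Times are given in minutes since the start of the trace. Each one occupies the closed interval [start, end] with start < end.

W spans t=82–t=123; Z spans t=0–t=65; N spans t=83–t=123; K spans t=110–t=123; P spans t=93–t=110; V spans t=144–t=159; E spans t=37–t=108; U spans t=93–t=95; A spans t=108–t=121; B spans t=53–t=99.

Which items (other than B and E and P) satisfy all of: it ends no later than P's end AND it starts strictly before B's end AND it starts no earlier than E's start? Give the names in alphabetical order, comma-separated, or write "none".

U

Conditions: its end is no later than P's end (X.end <= t=110) AND its start is strictly before B's end (X.start < t=99) AND its start is no earlier than E's start (X.start >= t=37).
A: end t=121 <= t=110? ✗; start t=108 < t=99? ✗; start t=108 >= t=37? ✓ → no.
K: end t=123 <= t=110? ✗; start t=110 < t=99? ✗; start t=110 >= t=37? ✓ → no.
N: end t=123 <= t=110? ✗; start t=83 < t=99? ✓; start t=83 >= t=37? ✓ → no.
U: end t=95 <= t=110? ✓; start t=93 < t=99? ✓; start t=93 >= t=37? ✓ → yes.
V: end t=159 <= t=110? ✗; start t=144 < t=99? ✗; start t=144 >= t=37? ✓ → no.
W: end t=123 <= t=110? ✗; start t=82 < t=99? ✓; start t=82 >= t=37? ✓ → no.
Z: end t=65 <= t=110? ✓; start t=0 < t=99? ✓; start t=0 >= t=37? ✗ → no.
Result: U.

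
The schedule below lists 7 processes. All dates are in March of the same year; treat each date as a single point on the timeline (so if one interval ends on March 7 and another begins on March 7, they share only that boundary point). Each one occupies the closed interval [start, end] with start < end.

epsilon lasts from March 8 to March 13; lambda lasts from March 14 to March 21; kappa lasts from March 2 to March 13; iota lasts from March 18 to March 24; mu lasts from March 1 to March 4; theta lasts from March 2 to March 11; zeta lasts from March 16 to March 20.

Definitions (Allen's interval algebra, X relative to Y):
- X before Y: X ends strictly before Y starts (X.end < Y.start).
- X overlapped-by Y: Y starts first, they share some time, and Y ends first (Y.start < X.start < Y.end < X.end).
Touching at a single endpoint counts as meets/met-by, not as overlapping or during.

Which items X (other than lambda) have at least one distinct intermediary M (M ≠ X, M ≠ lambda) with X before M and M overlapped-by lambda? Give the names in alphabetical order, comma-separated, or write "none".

epsilon, kappa, mu, theta

Target lambda = [March 14, March 21].
Intermediaries M with M overlapped-by lambda: iota.
Via iota — items with X before iota: epsilon, kappa, mu, theta.
Union: epsilon, kappa, mu, theta.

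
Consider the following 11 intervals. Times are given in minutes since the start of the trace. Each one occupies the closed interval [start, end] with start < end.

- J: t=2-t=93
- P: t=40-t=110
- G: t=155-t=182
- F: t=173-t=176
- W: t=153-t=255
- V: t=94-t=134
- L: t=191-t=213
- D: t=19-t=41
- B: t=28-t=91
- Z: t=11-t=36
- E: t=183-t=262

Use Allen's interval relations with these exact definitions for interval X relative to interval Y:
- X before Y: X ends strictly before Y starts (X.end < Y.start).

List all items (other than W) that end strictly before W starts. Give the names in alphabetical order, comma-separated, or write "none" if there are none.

B, D, J, P, V, Z

Target W = [t=153, t=255].
B [t=28, t=91] → before → yes.
D [t=19, t=41] → before → yes.
E [t=183, t=262] → overlapped-by → no.
F [t=173, t=176] → during → no.
G [t=155, t=182] → during → no.
J [t=2, t=93] → before → yes.
L [t=191, t=213] → during → no.
P [t=40, t=110] → before → yes.
V [t=94, t=134] → before → yes.
Z [t=11, t=36] → before → yes.
Result: B, D, J, P, V, Z.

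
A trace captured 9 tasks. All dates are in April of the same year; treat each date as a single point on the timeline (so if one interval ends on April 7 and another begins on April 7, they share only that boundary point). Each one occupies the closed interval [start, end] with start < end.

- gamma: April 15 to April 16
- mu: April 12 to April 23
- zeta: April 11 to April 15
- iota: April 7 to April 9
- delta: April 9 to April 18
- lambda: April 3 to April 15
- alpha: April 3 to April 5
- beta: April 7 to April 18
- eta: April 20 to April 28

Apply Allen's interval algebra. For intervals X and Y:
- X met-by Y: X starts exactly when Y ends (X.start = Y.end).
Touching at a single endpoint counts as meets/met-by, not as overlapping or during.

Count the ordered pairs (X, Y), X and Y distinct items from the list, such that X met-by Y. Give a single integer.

3

Checking all 72 ordered pairs for relation 'met-by'; matching pairs in alphabetical order:
(delta, iota): delta met-by iota ✓
(gamma, lambda): gamma met-by lambda ✓
(gamma, zeta): gamma met-by zeta ✓
Count: 3.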